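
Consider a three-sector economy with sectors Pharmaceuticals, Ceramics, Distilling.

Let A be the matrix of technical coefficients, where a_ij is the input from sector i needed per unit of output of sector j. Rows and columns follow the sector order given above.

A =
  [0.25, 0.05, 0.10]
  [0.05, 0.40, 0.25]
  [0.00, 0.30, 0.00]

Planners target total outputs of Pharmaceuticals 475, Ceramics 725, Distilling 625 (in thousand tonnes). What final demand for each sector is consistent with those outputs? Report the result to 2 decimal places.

d_1 = 257.50, d_2 = 255.00, d_3 = 407.50

I − A =
  [   0.75    -0.05    -0.10]
  [  -0.05     0.60    -0.25]
  [   0.00    -0.30     1.00]
d = (I − A) x:
  d_1 = (+0.75)·475 + (-0.05)·725 + (-0.10)·625 = 257.50
  d_2 = (-0.05)·475 + (+0.60)·725 + (-0.25)·625 = 255.00
  d_3 = (+0.00)·475 + (-0.30)·725 + (+1.00)·625 = 407.50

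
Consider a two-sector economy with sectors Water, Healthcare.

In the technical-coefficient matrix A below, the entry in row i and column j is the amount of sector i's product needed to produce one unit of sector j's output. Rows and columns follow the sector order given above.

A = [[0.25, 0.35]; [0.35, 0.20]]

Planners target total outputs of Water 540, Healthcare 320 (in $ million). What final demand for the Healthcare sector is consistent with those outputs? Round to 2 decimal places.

d_H = 67.00

I − A =
  [   0.75    -0.35]
  [  -0.35     0.80]
d = (I − A) x:
  d_W = (+0.75)·540 + (-0.35)·320 = 293.00
  d_H = (-0.35)·540 + (+0.80)·320 = 67.00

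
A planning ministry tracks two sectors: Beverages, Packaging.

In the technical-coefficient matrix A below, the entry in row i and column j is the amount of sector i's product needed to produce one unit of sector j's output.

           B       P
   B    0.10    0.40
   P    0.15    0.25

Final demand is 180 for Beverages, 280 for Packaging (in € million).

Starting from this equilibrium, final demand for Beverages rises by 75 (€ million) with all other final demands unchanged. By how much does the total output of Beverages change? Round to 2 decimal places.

I − A =
  [   0.90    -0.40]
  [  -0.15     0.75]
det(I−A) = (0.90)(0.75) − (-0.40)(-0.15) = 0.6150
adj(I−A) = [[0.75, 0.40], [0.15, 0.90]]
(I − A)⁻¹ = adj(I−A) / det(I−A) ≈
  [   1.2195     0.6504]
  [   0.2439     1.4634]
Δx = (I − A)⁻¹ Δd with Δd having +75 in the Beverages component and 0 elsewhere.
So Δx_B = L_BB · (+75), where L_BB = adj(I−A)_BB / det(I−A) = 0.75 / 0.6150.
Δx_B = 0.75 × (+75) / 0.6150 = 56.25 / 0.6150 ≈ 91.46.

Δx_B = 91.46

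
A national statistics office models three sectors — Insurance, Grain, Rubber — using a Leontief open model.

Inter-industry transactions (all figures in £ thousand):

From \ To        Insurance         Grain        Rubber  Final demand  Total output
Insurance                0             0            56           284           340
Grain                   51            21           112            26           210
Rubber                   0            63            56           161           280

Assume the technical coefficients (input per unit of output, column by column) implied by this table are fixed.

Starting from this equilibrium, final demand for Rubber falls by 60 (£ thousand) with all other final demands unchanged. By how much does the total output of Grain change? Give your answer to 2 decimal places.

Δx_G = -43.65

Technical coefficients a_ij = z_ij / X_j:
  a_II = 0/340 = 0.00, a_GI = 51/340 = 0.15, a_RI = 0/340 = 0.00
  a_IG = 0/210 = 0.00, a_GG = 21/210 = 0.10, a_RG = 63/210 = 0.30
  a_IR = 56/280 = 0.20, a_GR = 112/280 = 0.40, a_RR = 56/280 = 0.20
I − A =
  [   1.00     0.00    -0.20]
  [  -0.15     0.90    -0.40]
  [   0.00    -0.30     0.80]
Cofactors of I−A, C_ij = (−1)^(i+j)·(minor ij) (rows/columns in the sector order above):
  C_11 = (0.90)(0.80) − (-0.40)(-0.30) = 0.6000
  C_12 = −[(-0.15)(0.80) − (-0.40)(0.00)] = 0.1200
  C_13 = (-0.15)(-0.30) − (0.90)(0.00) = 0.0450
  C_21 = −[(0.00)(0.80) − (-0.20)(-0.30)] = 0.0600
  C_22 = (1.00)(0.80) − (-0.20)(0.00) = 0.8000
  C_23 = −[(1.00)(-0.30) − (0.00)(0.00)] = 0.3000
  C_31 = (0.00)(-0.40) − (-0.20)(0.90) = 0.1800
  C_32 = −[(1.00)(-0.40) − (-0.20)(-0.15)] = 0.4300
  C_33 = (1.00)(0.90) − (0.00)(-0.15) = 0.9000
det(I−A) = Σ_j (I−A)_1j·C_1j = (1.00)(0.6000) + (0.00)(0.1200) + (-0.20)(0.0450) = 0.5910
adj(I−A) = Cᵀ =
  [ 0.6000   0.0600   0.1800]
  [ 0.1200   0.8000   0.4300]
  [ 0.0450   0.3000   0.9000]
(I − A)⁻¹ = adj(I−A) / det(I−A) ≈
  [   1.0152     0.1015     0.3046]
  [   0.2030     1.3536     0.7276]
  [   0.0761     0.5076     1.5228]
Δx = (I − A)⁻¹ Δd with Δd having -60 in the Rubber component and 0 elsewhere.
So Δx_G = L_GR · (-60), where L_GR = adj(I−A)_GR / det(I−A) = 0.4300 / 0.5910.
Δx_G = 0.4300 × (-60) / 0.5910 = -25.80 / 0.5910 ≈ -43.65.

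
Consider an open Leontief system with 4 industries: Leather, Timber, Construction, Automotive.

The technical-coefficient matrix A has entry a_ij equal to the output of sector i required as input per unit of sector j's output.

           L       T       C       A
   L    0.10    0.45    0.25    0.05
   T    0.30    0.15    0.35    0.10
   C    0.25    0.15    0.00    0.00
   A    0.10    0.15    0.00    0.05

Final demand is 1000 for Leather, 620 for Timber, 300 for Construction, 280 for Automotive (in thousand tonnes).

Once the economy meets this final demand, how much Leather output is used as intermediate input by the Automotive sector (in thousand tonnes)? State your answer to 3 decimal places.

z_LA = 47.451

I − A =
  [   0.90    -0.45    -0.25    -0.05]
  [  -0.30     0.85    -0.35    -0.10]
  [  -0.25    -0.15     1.00     0.00]
  [  -0.10    -0.15     0.00     0.95]
Compute the cofactors C_ij = (−1)^(i+j)·(3×3 minor ij) of I−A; the adjugate is their transpose:
adj(I−A) = Cᵀ =
  [ 0.742625   0.470625   0.350375   0.088625]
  [ 0.378125   0.790625   0.371250   0.103125]
  [ 0.242375   0.236250   0.574000   0.037625]
  [ 0.137875   0.174375   0.095500   0.479000]
det(I−A) = Σ_j (I−A)_1j·C_1j = (0.90)(0.742625) + (-0.45)(0.378125) + (-0.25)(0.242375) + (-0.05)(0.137875) = 0.43071875
(I − A)⁻¹ = adj(I−A) / det(I−A) ≈
  [   1.7242     1.0927     0.8135     0.2058]
  [   0.8779     1.8356     0.8619     0.2394]
  [   0.5627     0.5485     1.3327     0.0874]
  [   0.3201     0.4048     0.2217     1.1121]
First solve x = (I − A)⁻¹ d = adj(I−A)·d / det(I−A); in particular x_A = (0.137875·1000 + 0.174375·620 + 0.095500·300 + 0.479000·280) / 0.43071875 = 408.7575 / 0.43071875 ≈ 949.01255.
Intermediate flow from L to A: z_LA = a_LA · x_A = 0.05 × 408.7575 / 0.43071875 = 20.437875 / 0.43071875 ≈ 47.451.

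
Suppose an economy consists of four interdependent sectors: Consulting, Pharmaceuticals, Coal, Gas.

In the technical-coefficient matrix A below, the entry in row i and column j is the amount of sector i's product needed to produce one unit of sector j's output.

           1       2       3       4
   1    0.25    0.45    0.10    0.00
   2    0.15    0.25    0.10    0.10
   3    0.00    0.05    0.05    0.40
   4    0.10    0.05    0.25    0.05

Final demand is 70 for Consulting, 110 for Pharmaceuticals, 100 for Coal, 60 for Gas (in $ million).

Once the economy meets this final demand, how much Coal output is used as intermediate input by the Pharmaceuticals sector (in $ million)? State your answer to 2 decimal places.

I − A =
  [   0.75    -0.45    -0.10     0.00]
  [  -0.15     0.75    -0.10    -0.10]
  [   0.00    -0.05     0.95    -0.40]
  [  -0.10    -0.05    -0.25     0.95]
Compute the cofactors C_ij = (−1)^(i+j)·(3×3 minor ij) of I−A; the adjugate is their transpose:
adj(I−A) = Cᵀ =
  [ 0.589125   0.367875   0.124750   0.091250]
  [ 0.133875   0.597875   0.105250   0.107250]
  [ 0.040625   0.068625   0.462000   0.201750]
  [ 0.079750   0.088250   0.140250   0.465750]
det(I−A) = Σ_j (I−A)_1j·C_1j = (0.75)(0.589125) + (-0.45)(0.133875) + (-0.10)(0.040625) + (0.00)(0.079750) = 0.3775375
(I − A)⁻¹ = adj(I−A) / det(I−A) ≈
  [   1.5604     0.9744     0.3304     0.2417]
  [   0.3546     1.5836     0.2788     0.2841]
  [   0.1076     0.1818     1.2237     0.5344]
  [   0.2112     0.2338     0.3715     1.2337]
First solve x = (I − A)⁻¹ d = adj(I−A)·d / det(I−A); in particular x_2 = (0.133875·70 + 0.597875·110 + 0.105250·100 + 0.107250·60) / 0.3775375 = 92.0975 / 0.3775375 ≈ 243.9427.
Intermediate flow from 3 to 2: z_32 = a_32 · x_2 = 0.05 × 92.0975 / 0.3775375 = 4.604875 / 0.3775375 ≈ 12.20.

z_32 = 12.20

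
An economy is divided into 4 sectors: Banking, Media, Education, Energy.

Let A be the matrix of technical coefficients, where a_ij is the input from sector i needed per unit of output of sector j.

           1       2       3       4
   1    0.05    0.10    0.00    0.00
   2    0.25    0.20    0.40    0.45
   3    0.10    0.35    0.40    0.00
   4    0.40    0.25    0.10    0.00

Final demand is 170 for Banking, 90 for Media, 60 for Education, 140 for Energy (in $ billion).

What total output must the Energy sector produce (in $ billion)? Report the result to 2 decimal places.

x_4 = 494.89

I − A =
  [   0.95    -0.10     0.00     0.00]
  [  -0.25     0.80    -0.40    -0.45]
  [  -0.10    -0.35     0.60     0.00]
  [  -0.40    -0.25    -0.10     1.00]
Compute the cofactors C_ij = (−1)^(i+j)·(3×3 minor ij) of I−A; the adjugate is their transpose:
adj(I−A) = Cᵀ =
  [ 0.256750   0.060000   0.044500   0.027000]
  [ 0.302500   0.570000   0.422750   0.256500]
  [ 0.219250   0.342500   0.610125   0.154125]
  [ 0.200250   0.200750   0.184500   0.304000]
det(I−A) = Σ_j (I−A)_1j·C_1j = (0.95)(0.256750) + (-0.10)(0.302500) + (0.00)(0.219250) + (0.00)(0.200250) = 0.2136625
(I − A)⁻¹ = adj(I−A) / det(I−A) ≈
  [   1.2017     0.2808     0.2083     0.1264]
  [   1.4158     2.6678     1.9786     1.2005]
  [   1.0262     1.6030     2.8556     0.7213]
  [   0.9372     0.9396     0.8635     1.4228]
x = (I − A)⁻¹ d = adj(I−A)·d / det(I−A), with det(I−A) = 0.2136625:
  x_1 = (0.256750·170 + 0.060000·90 + 0.044500·60 + 0.027000·140) / 0.2136625 = 55.4975 / 0.2136625 ≈ 259.74
  x_2 = (0.302500·170 + 0.570000·90 + 0.422750·60 + 0.256500·140) / 0.2136625 = 164.00 / 0.2136625 ≈ 767.57
  x_3 = (0.219250·170 + 0.342500·90 + 0.610125·60 + 0.154125·140) / 0.2136625 = 126.2825 / 0.2136625 ≈ 591.04
  x_4 = (0.200250·170 + 0.200750·90 + 0.184500·60 + 0.304000·140) / 0.2136625 = 105.74 / 0.2136625 ≈ 494.89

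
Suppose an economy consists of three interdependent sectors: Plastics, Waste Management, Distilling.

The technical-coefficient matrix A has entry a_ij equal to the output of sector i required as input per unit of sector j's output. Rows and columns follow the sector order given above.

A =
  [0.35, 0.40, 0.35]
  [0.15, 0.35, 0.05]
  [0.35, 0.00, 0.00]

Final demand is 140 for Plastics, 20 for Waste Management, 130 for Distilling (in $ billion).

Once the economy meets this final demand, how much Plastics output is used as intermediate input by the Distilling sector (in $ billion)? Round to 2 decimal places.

I − A =
  [   0.65    -0.40    -0.35]
  [  -0.15     0.65    -0.05]
  [  -0.35     0.00     1.00]
Cofactors of I−A, C_ij = (−1)^(i+j)·(minor ij) (rows/columns in the sector order above):
  C_11 = (0.65)(1.00) − (-0.05)(0.00) = 0.6500
  C_12 = −[(-0.15)(1.00) − (-0.05)(-0.35)] = 0.1675
  C_13 = (-0.15)(0.00) − (0.65)(-0.35) = 0.2275
  C_21 = −[(-0.40)(1.00) − (-0.35)(0.00)] = 0.4000
  C_22 = (0.65)(1.00) − (-0.35)(-0.35) = 0.5275
  C_23 = −[(0.65)(0.00) − (-0.40)(-0.35)] = 0.1400
  C_31 = (-0.40)(-0.05) − (-0.35)(0.65) = 0.2475
  C_32 = −[(0.65)(-0.05) − (-0.35)(-0.15)] = 0.0850
  C_33 = (0.65)(0.65) − (-0.40)(-0.15) = 0.3625
det(I−A) = Σ_j (I−A)_1j·C_1j = (0.65)(0.6500) + (-0.40)(0.1675) + (-0.35)(0.2275) = 0.275875
adj(I−A) = Cᵀ =
  [ 0.6500   0.4000   0.2475]
  [ 0.1675   0.5275   0.0850]
  [ 0.2275   0.1400   0.3625]
(I − A)⁻¹ = adj(I−A) / det(I−A) ≈
  [   2.3561     1.4499     0.8971]
  [   0.6072     1.9121     0.3081]
  [   0.8246     0.5075     1.3140]
First solve x = (I − A)⁻¹ d = adj(I−A)·d / det(I−A); in particular x_3 = (0.2275·140 + 0.1400·20 + 0.3625·130) / 0.275875 = 81.775 / 0.275875 ≈ 296.4205.
Intermediate flow from 1 to 3: z_13 = a_13 · x_3 = 0.35 × 81.775 / 0.275875 = 28.62125 / 0.275875 ≈ 103.75.

z_13 = 103.75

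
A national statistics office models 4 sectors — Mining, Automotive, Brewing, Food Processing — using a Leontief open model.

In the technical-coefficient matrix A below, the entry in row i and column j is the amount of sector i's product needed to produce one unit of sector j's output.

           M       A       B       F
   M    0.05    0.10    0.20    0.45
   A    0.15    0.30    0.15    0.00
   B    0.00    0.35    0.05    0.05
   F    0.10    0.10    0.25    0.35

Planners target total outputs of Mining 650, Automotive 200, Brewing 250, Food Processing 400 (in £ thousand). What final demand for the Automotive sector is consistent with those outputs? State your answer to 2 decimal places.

I − A =
  [   0.95    -0.10    -0.20    -0.45]
  [  -0.15     0.70    -0.15     0.00]
  [   0.00    -0.35     0.95    -0.05]
  [  -0.10    -0.10    -0.25     0.65]
d = (I − A) x:
  d_M = (+0.95)·650 + (-0.10)·200 + (-0.20)·250 + (-0.45)·400 = 367.50
  d_A = (-0.15)·650 + (+0.70)·200 + (-0.15)·250 + (+0.00)·400 = 5.00
  d_B = (+0.00)·650 + (-0.35)·200 + (+0.95)·250 + (-0.05)·400 = 147.50
  d_F = (-0.10)·650 + (-0.10)·200 + (-0.25)·250 + (+0.65)·400 = 112.50

d_A = 5.00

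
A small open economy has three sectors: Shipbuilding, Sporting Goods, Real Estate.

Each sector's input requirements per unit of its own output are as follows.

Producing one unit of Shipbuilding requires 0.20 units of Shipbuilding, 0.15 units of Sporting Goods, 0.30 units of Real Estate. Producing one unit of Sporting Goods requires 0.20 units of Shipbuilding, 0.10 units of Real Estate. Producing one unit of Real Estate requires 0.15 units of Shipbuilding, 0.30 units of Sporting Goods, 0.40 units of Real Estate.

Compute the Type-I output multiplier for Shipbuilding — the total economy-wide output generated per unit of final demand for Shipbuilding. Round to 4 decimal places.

m_1 = 2.8571

I − A =
  [   0.80    -0.20    -0.15]
  [  -0.15     1.00    -0.30]
  [  -0.30    -0.10     0.60]
Cofactors of I−A, C_ij = (−1)^(i+j)·(minor ij) (rows/columns in the sector order above):
  C_11 = (1.00)(0.60) − (-0.30)(-0.10) = 0.5700
  C_12 = −[(-0.15)(0.60) − (-0.30)(-0.30)] = 0.1800
  C_13 = (-0.15)(-0.10) − (1.00)(-0.30) = 0.3150
  C_21 = −[(-0.20)(0.60) − (-0.15)(-0.10)] = 0.1350
  C_22 = (0.80)(0.60) − (-0.15)(-0.30) = 0.4350
  C_23 = −[(0.80)(-0.10) − (-0.20)(-0.30)] = 0.1400
  C_31 = (-0.20)(-0.30) − (-0.15)(1.00) = 0.2100
  C_32 = −[(0.80)(-0.30) − (-0.15)(-0.15)] = 0.2625
  C_33 = (0.80)(1.00) − (-0.20)(-0.15) = 0.7700
det(I−A) = Σ_j (I−A)_1j·C_1j = (0.80)(0.5700) + (-0.20)(0.1800) + (-0.15)(0.3150) = 0.37275
adj(I−A) = Cᵀ =
  [ 0.5700   0.1350   0.2100]
  [ 0.1800   0.4350   0.2625]
  [ 0.3150   0.1400   0.7700]
(I − A)⁻¹ = adj(I−A) / det(I−A) ≈
  [   1.52918     0.36217     0.56338]
  [   0.48290     1.16700     0.70423]
  [   0.84507     0.37559     2.06573]
The output multiplier for sector j is the column-j sum of the Leontief inverse (I − A)⁻¹ = adj(I−A) / det(I−A).
Column 1 of adj(I−A): (0.5700, 0.1800, 0.3150); det(I−A) = 0.37275.
m_1 = (0.5700 + 0.1800 + 0.3150) / 0.37275 = 1.065 / 0.37275 ≈ 2.8571.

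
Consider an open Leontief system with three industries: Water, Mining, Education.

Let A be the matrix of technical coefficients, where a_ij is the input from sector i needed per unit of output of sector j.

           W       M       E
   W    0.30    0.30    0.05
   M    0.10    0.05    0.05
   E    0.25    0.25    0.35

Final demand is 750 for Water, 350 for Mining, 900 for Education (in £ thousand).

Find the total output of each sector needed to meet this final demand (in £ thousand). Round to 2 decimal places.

x_W = 1505.00, x_M = 643.20, x_E = 2210.85

I − A =
  [   0.70    -0.30    -0.05]
  [  -0.10     0.95    -0.05]
  [  -0.25    -0.25     0.65]
Cofactors of I−A, C_ij = (−1)^(i+j)·(minor ij) (rows/columns in the sector order above):
  C_11 = (0.95)(0.65) − (-0.05)(-0.25) = 0.6050
  C_12 = −[(-0.10)(0.65) − (-0.05)(-0.25)] = 0.0775
  C_13 = (-0.10)(-0.25) − (0.95)(-0.25) = 0.2625
  C_21 = −[(-0.30)(0.65) − (-0.05)(-0.25)] = 0.2075
  C_22 = (0.70)(0.65) − (-0.05)(-0.25) = 0.4425
  C_23 = −[(0.70)(-0.25) − (-0.30)(-0.25)] = 0.2500
  C_31 = (-0.30)(-0.05) − (-0.05)(0.95) = 0.0625
  C_32 = −[(0.70)(-0.05) − (-0.05)(-0.10)] = 0.0400
  C_33 = (0.70)(0.95) − (-0.30)(-0.10) = 0.6350
det(I−A) = Σ_j (I−A)_1j·C_1j = (0.70)(0.6050) + (-0.30)(0.0775) + (-0.05)(0.2625) = 0.387125
adj(I−A) = Cᵀ =
  [ 0.6050   0.2075   0.0625]
  [ 0.0775   0.4425   0.0400]
  [ 0.2625   0.2500   0.6350]
(I − A)⁻¹ = adj(I−A) / det(I−A) ≈
  [   1.5628     0.5360     0.1614]
  [   0.2002     1.1430     0.1033]
  [   0.6781     0.6458     1.6403]
x = (I − A)⁻¹ d = adj(I−A)·d / det(I−A), with det(I−A) = 0.387125:
  x_W = (0.6050·750 + 0.2075·350 + 0.0625·900) / 0.387125 = 582.625 / 0.387125 ≈ 1505.00
  x_M = (0.0775·750 + 0.4425·350 + 0.0400·900) / 0.387125 = 249.00 / 0.387125 ≈ 643.20
  x_E = (0.2625·750 + 0.2500·350 + 0.6350·900) / 0.387125 = 855.875 / 0.387125 ≈ 2210.85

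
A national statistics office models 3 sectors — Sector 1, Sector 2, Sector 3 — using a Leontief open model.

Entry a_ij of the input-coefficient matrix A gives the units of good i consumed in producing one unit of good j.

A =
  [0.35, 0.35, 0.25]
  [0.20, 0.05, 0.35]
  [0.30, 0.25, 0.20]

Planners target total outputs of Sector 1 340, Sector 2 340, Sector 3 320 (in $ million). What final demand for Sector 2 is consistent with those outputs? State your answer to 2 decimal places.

I − A =
  [   0.65    -0.35    -0.25]
  [  -0.20     0.95    -0.35]
  [  -0.30    -0.25     0.80]
d = (I − A) x:
  d_1 = (+0.65)·340 + (-0.35)·340 + (-0.25)·320 = 22.00
  d_2 = (-0.20)·340 + (+0.95)·340 + (-0.35)·320 = 143.00
  d_3 = (-0.30)·340 + (-0.25)·340 + (+0.80)·320 = 69.00

d_2 = 143.00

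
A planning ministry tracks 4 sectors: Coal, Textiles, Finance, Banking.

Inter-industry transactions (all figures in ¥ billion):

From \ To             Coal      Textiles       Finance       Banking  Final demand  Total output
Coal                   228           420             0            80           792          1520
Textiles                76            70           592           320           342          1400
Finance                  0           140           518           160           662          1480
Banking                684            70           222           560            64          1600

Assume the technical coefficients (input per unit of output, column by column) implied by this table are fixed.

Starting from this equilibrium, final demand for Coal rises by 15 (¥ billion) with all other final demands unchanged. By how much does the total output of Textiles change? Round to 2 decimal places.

Technical coefficients a_ij = z_ij / X_j:
  a_CC = 228/1520 = 0.15, a_TC = 76/1520 = 0.05, a_FC = 0/1520 = 0.00, a_BC = 684/1520 = 0.45
  a_CT = 420/1400 = 0.30, a_TT = 70/1400 = 0.05, a_FT = 140/1400 = 0.10, a_BT = 70/1400 = 0.05
  a_CF = 0/1480 = 0.00, a_TF = 592/1480 = 0.40, a_FF = 518/1480 = 0.35, a_BF = 222/1480 = 0.15
  a_CB = 80/1600 = 0.05, a_TB = 320/1600 = 0.20, a_FB = 160/1600 = 0.10, a_BB = 560/1600 = 0.35
I − A =
  [   0.85    -0.30     0.00    -0.05]
  [  -0.05     0.95    -0.40    -0.20]
  [   0.00    -0.10     0.65    -0.10]
  [  -0.45    -0.05    -0.15     0.65]
Compute the cofactors C_ij = (−1)^(i+j)·(3×3 minor ij) of I−A; the adjugate is their transpose:
adj(I−A) = Cᵀ =
  [ 0.349625   0.124625   0.095125   0.079875]
  [ 0.096875   0.331750   0.237875   0.146125]
  [ 0.055250   0.070750   0.458125   0.096500]
  [ 0.262250   0.128125   0.189875   0.481125]
det(I−A) = Σ_j (I−A)_1j·C_1j = (0.85)(0.349625) + (-0.30)(0.096875) + (0.00)(0.055250) + (-0.05)(0.262250) = 0.25500625
(I − A)⁻¹ = adj(I−A) / det(I−A) ≈
  [   1.3710     0.4887     0.3730     0.3132]
  [   0.3799     1.3009     0.9328     0.5730]
  [   0.2167     0.2774     1.7965     0.3784]
  [   1.0284     0.5024     0.7446     1.8867]
Δx = (I − A)⁻¹ Δd with Δd having +15 in the Coal component and 0 elsewhere.
So Δx_T = L_TC · (+15), where L_TC = adj(I−A)_TC / det(I−A) = 0.096875 / 0.25500625.
Δx_T = 0.096875 × (+15) / 0.25500625 = 1.453125 / 0.25500625 ≈ 5.70.

Δx_T = 5.70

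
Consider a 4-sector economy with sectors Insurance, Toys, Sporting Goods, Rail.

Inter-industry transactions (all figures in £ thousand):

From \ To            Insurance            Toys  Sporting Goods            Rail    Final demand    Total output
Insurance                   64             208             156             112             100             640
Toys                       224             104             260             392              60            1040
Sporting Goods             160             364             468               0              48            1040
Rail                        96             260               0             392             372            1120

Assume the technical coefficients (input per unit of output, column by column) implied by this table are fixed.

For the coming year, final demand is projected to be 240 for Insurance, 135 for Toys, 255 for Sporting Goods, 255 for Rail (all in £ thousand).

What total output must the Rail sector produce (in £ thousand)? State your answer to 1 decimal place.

Technical coefficients a_ij = z_ij / X_j:
  a_11 = 64/640 = 0.10, a_21 = 224/640 = 0.35, a_31 = 160/640 = 0.25, a_41 = 96/640 = 0.15
  a_12 = 208/1040 = 0.20, a_22 = 104/1040 = 0.10, a_32 = 364/1040 = 0.35, a_42 = 260/1040 = 0.25
  a_13 = 156/1040 = 0.15, a_23 = 260/1040 = 0.25, a_33 = 468/1040 = 0.45, a_43 = 0/1040 = 0.00
  a_14 = 112/1120 = 0.10, a_24 = 392/1120 = 0.35, a_34 = 0/1120 = 0.00, a_44 = 392/1120 = 0.35
I − A =
  [   0.90    -0.20    -0.15    -0.10]
  [  -0.35     0.90    -0.25    -0.35]
  [  -0.25    -0.35     0.55     0.00]
  [  -0.15    -0.25     0.00     0.65]
Compute the cofactors C_ij = (−1)^(i+j)·(3×3 minor ij) of I−A; the adjugate is their transpose:
adj(I−A) = Cᵀ =
  [ 0.216750   0.119375   0.113375   0.097625]
  [ 0.194625   0.289125   0.184500   0.185625]
  [ 0.222375   0.238250   0.369500   0.162500]
  [ 0.124875   0.138750   0.097125   0.263625]
det(I−A) = Σ_j (I−A)_1j·C_1j = (0.90)(0.216750) + (-0.20)(0.194625) + (-0.15)(0.222375) + (-0.10)(0.124875) = 0.11030625
(I − A)⁻¹ = adj(I−A) / det(I−A) ≈
  [   1.9650     1.0822     1.0278     0.8850]
  [   1.7644     2.6211     1.6726     1.6828]
  [   2.0160     2.1599     3.3498     1.4732]
  [   1.1321     1.2579     0.8805     2.3899]
x = (I − A)⁻¹ d = adj(I−A)·d / det(I−A), with det(I−A) = 0.11030625:
  x_1 = (0.216750·240 + 0.119375·135 + 0.113375·255 + 0.097625·255) / 0.11030625 = 121.940625 / 0.11030625 ≈ 1105.5
  x_2 = (0.194625·240 + 0.289125·135 + 0.184500·255 + 0.185625·255) / 0.11030625 = 180.12375 / 0.11030625 ≈ 1632.9
  x_3 = (0.222375·240 + 0.238250·135 + 0.369500·255 + 0.162500·255) / 0.11030625 = 221.19375 / 0.11030625 ≈ 2005.3
  x_4 = (0.124875·240 + 0.138750·135 + 0.097125·255 + 0.263625·255) / 0.11030625 = 140.6925 / 0.11030625 ≈ 1275.5

x_4 = 1275.5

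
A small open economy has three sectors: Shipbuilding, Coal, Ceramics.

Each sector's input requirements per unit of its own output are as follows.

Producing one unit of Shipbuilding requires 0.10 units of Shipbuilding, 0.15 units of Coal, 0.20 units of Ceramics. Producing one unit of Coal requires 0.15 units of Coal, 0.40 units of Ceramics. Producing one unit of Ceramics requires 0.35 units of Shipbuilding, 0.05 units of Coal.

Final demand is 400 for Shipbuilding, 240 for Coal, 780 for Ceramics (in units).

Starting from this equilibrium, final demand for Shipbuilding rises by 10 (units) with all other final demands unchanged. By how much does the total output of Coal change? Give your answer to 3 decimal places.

Δx_2 = 2.401

I − A =
  [   0.90     0.00    -0.35]
  [  -0.15     0.85    -0.05]
  [  -0.20    -0.40     1.00]
Cofactors of I−A, C_ij = (−1)^(i+j)·(minor ij) (rows/columns in the sector order above):
  C_11 = (0.85)(1.00) − (-0.05)(-0.40) = 0.8300
  C_12 = −[(-0.15)(1.00) − (-0.05)(-0.20)] = 0.1600
  C_13 = (-0.15)(-0.40) − (0.85)(-0.20) = 0.2300
  C_21 = −[(0.00)(1.00) − (-0.35)(-0.40)] = 0.1400
  C_22 = (0.90)(1.00) − (-0.35)(-0.20) = 0.8300
  C_23 = −[(0.90)(-0.40) − (0.00)(-0.20)] = 0.3600
  C_31 = (0.00)(-0.05) − (-0.35)(0.85) = 0.2975
  C_32 = −[(0.90)(-0.05) − (-0.35)(-0.15)] = 0.0975
  C_33 = (0.90)(0.85) − (0.00)(-0.15) = 0.7650
det(I−A) = Σ_j (I−A)_1j·C_1j = (0.90)(0.8300) + (0.00)(0.1600) + (-0.35)(0.2300) = 0.6665
adj(I−A) = Cᵀ =
  [ 0.8300   0.1400   0.2975]
  [ 0.1600   0.8300   0.0975]
  [ 0.2300   0.3600   0.7650]
(I − A)⁻¹ = adj(I−A) / det(I−A) ≈
  [   1.2453     0.2101     0.4464]
  [   0.2401     1.2453     0.1463]
  [   0.3451     0.5401     1.1478]
Δx = (I − A)⁻¹ Δd with Δd having +10 in the Shipbuilding component and 0 elsewhere.
So Δx_2 = L_21 · (+10), where L_21 = adj(I−A)_21 / det(I−A) = 0.1600 / 0.6665.
Δx_2 = 0.1600 × (+10) / 0.6665 = 1.60 / 0.6665 ≈ 2.401.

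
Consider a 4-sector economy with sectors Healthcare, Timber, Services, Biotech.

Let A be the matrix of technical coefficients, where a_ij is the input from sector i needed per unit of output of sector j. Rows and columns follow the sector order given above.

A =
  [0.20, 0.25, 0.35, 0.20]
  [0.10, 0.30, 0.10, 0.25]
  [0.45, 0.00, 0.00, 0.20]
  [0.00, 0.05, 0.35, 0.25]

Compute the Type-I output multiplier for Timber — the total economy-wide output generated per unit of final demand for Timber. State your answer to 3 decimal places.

I − A =
  [   0.80    -0.25    -0.35    -0.20]
  [  -0.10     0.70    -0.10    -0.25]
  [  -0.45     0.00     1.00    -0.20]
  [   0.00    -0.05    -0.35     0.75]
Compute the cofactors C_ij = (−1)^(i+j)·(3×3 minor ij) of I−A; the adjugate is their transpose:
adj(I−A) = Cᵀ =
  [ 0.462500   0.183500   0.270000   0.256500]
  [ 0.141125   0.394375   0.163250   0.212625]
  [ 0.231625   0.096875   0.390250   0.198125]
  [ 0.117500   0.071500   0.193000   0.413500]
det(I−A) = Σ_j (I−A)_1j·C_1j = (0.80)(0.462500) + (-0.25)(0.141125) + (-0.35)(0.231625) + (-0.20)(0.117500) = 0.23015
(I − A)⁻¹ = adj(I−A) / det(I−A) ≈
  [   2.0096     0.7973     1.1731     1.1145]
  [   0.6132     1.7136     0.7093     0.9239]
  [   1.0064     0.4209     1.6956     0.8609]
  [   0.5105     0.3107     0.8386     1.7967]
The output multiplier for sector j is the column-j sum of the Leontief inverse (I − A)⁻¹ = adj(I−A) / det(I−A).
Column 2 of adj(I−A): (0.183500, 0.394375, 0.096875, 0.071500); det(I−A) = 0.23015.
m_2 = (0.183500 + 0.394375 + 0.096875 + 0.071500) / 0.23015 = 0.74625 / 0.23015 ≈ 3.242.

m_2 = 3.242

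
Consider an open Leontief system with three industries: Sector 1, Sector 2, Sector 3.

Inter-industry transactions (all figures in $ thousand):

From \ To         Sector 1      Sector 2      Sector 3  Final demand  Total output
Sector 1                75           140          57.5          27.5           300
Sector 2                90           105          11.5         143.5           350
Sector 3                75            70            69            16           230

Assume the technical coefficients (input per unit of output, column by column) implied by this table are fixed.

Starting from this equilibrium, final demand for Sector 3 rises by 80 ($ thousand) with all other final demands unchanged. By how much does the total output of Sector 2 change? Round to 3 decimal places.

Δx_2 = 42.403

Technical coefficients a_ij = z_ij / X_j:
  a_11 = 75/300 = 0.25, a_21 = 90/300 = 0.30, a_31 = 75/300 = 0.25
  a_12 = 140/350 = 0.40, a_22 = 105/350 = 0.30, a_32 = 70/350 = 0.20
  a_13 = 57.5/230 = 0.25, a_23 = 11.5/230 = 0.05, a_33 = 69/230 = 0.30
I − A =
  [   0.75    -0.40    -0.25]
  [  -0.30     0.70    -0.05]
  [  -0.25    -0.20     0.70]
Cofactors of I−A, C_ij = (−1)^(i+j)·(minor ij) (rows/columns in the sector order above):
  C_11 = (0.70)(0.70) − (-0.05)(-0.20) = 0.4800
  C_12 = −[(-0.30)(0.70) − (-0.05)(-0.25)] = 0.2225
  C_13 = (-0.30)(-0.20) − (0.70)(-0.25) = 0.2350
  C_21 = −[(-0.40)(0.70) − (-0.25)(-0.20)] = 0.3300
  C_22 = (0.75)(0.70) − (-0.25)(-0.25) = 0.4625
  C_23 = −[(0.75)(-0.20) − (-0.40)(-0.25)] = 0.2500
  C_31 = (-0.40)(-0.05) − (-0.25)(0.70) = 0.1950
  C_32 = −[(0.75)(-0.05) − (-0.25)(-0.30)] = 0.1125
  C_33 = (0.75)(0.70) − (-0.40)(-0.30) = 0.4050
det(I−A) = Σ_j (I−A)_1j·C_1j = (0.75)(0.4800) + (-0.40)(0.2225) + (-0.25)(0.2350) = 0.21225
adj(I−A) = Cᵀ =
  [ 0.4800   0.3300   0.1950]
  [ 0.2225   0.4625   0.1125]
  [ 0.2350   0.2500   0.4050]
(I − A)⁻¹ = adj(I−A) / det(I−A) ≈
  [   2.2615     1.5548     0.9187]
  [   1.0483     2.1790     0.5300]
  [   1.1072     1.1779     1.9081]
Δx = (I − A)⁻¹ Δd with Δd having +80 in the Sector 3 component and 0 elsewhere.
So Δx_2 = L_23 · (+80), where L_23 = adj(I−A)_23 / det(I−A) = 0.1125 / 0.21225.
Δx_2 = 0.1125 × (+80) / 0.21225 = 9.00 / 0.21225 ≈ 42.403.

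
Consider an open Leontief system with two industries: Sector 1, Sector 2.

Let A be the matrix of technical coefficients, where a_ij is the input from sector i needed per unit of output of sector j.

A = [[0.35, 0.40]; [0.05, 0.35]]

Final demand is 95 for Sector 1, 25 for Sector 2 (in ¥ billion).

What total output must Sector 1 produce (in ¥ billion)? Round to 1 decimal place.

I − A =
  [   0.65    -0.40]
  [  -0.05     0.65]
det(I−A) = (0.65)(0.65) − (-0.40)(-0.05) = 0.4025
adj(I−A) = [[0.65, 0.40], [0.05, 0.65]]
(I − A)⁻¹ = adj(I−A) / det(I−A) ≈
  [   1.6149     0.9938]
  [   0.1242     1.6149]
x = (I − A)⁻¹ d = adj(I−A)·d / det(I−A), with det(I−A) = 0.4025:
  x_1 = (0.65·95 + 0.40·25) / 0.4025 = 71.75 / 0.4025 ≈ 178.3
  x_2 = (0.05·95 + 0.65·25) / 0.4025 = 21.00 / 0.4025 ≈ 52.2

x_1 = 178.3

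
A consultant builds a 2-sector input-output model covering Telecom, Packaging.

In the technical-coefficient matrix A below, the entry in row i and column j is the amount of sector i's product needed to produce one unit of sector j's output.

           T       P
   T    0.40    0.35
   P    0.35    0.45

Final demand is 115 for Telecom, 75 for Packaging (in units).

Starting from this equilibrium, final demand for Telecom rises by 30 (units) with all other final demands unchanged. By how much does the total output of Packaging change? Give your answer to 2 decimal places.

I − A =
  [   0.60    -0.35]
  [  -0.35     0.55]
det(I−A) = (0.60)(0.55) − (-0.35)(-0.35) = 0.2075
adj(I−A) = [[0.55, 0.35], [0.35, 0.60]]
(I − A)⁻¹ = adj(I−A) / det(I−A) ≈
  [   2.6506     1.6867]
  [   1.6867     2.8916]
Δx = (I − A)⁻¹ Δd with Δd having +30 in the Telecom component and 0 elsewhere.
So Δx_P = L_PT · (+30), where L_PT = adj(I−A)_PT / det(I−A) = 0.35 / 0.2075.
Δx_P = 0.35 × (+30) / 0.2075 = 10.50 / 0.2075 ≈ 50.60.

Δx_P = 50.60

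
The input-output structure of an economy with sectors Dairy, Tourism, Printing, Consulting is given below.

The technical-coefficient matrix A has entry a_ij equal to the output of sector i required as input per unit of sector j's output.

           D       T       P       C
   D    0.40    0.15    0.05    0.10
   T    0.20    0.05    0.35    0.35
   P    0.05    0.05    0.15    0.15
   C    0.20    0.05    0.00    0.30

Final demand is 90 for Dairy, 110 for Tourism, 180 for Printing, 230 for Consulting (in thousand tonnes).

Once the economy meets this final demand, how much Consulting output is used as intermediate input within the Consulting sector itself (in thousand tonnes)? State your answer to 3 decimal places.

z_CC = 142.043

I − A =
  [   0.60    -0.15    -0.05    -0.10]
  [  -0.20     0.95    -0.35    -0.35]
  [  -0.05    -0.05     0.85    -0.15]
  [  -0.20    -0.05     0.00     0.70]
Compute the cofactors C_ij = (−1)^(i+j)·(3×3 minor ij) of I−A; the adjugate is their transpose:
adj(I−A) = Cᵀ =
  [ 0.535500   0.095625   0.070875   0.139500]
  [ 0.201250   0.336750   0.150500   0.229375]
  [ 0.072875   0.034500   0.337000   0.099875]
  [ 0.167375   0.051375   0.031000   0.443000]
det(I−A) = Σ_j (I−A)_1j·C_1j = (0.60)(0.535500) + (-0.15)(0.201250) + (-0.05)(0.072875) + (-0.10)(0.167375) = 0.27073125
(I − A)⁻¹ = adj(I−A) / det(I−A) ≈
  [   1.9780     0.3532     0.2618     0.5153]
  [   0.7434     1.2439     0.5559     0.8472]
  [   0.2692     0.1274     1.2448     0.3689]
  [   0.6182     0.1898     0.1145     1.6363]
First solve x = (I − A)⁻¹ d = adj(I−A)·d / det(I−A); in particular x_C = (0.167375·90 + 0.051375·110 + 0.031000·180 + 0.443000·230) / 0.27073125 = 128.185 / 0.27073125 ≈ 473.47693.
Intermediate flow from C to C: z_CC = a_CC · x_C = 0.30 × 128.185 / 0.27073125 = 38.4555 / 0.27073125 ≈ 142.043.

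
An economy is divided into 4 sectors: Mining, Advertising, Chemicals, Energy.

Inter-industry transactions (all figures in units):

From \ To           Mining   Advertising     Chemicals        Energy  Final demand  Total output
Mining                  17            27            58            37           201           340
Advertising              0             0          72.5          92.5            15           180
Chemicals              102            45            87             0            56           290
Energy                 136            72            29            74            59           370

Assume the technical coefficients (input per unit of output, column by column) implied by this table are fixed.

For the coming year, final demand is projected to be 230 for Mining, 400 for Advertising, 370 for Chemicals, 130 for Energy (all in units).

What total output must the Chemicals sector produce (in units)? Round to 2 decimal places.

Technical coefficients a_ij = z_ij / X_j:
  a_MM = 17/340 = 0.05, a_AM = 0/340 = 0.00, a_CM = 102/340 = 0.30, a_EM = 136/340 = 0.40
  a_MA = 27/180 = 0.15, a_AA = 0/180 = 0.00, a_CA = 45/180 = 0.25, a_EA = 72/180 = 0.40
  a_MC = 58/290 = 0.20, a_AC = 72.5/290 = 0.25, a_CC = 87/290 = 0.30, a_EC = 29/290 = 0.10
  a_ME = 37/370 = 0.10, a_AE = 92.5/370 = 0.25, a_CE = 0/370 = 0.00, a_EE = 74/370 = 0.20
I − A =
  [   0.95    -0.15    -0.20    -0.10]
  [   0.00     1.00    -0.25    -0.25]
  [  -0.30    -0.25     0.70     0.00]
  [  -0.40    -0.40    -0.10     0.80]
Compute the cofactors C_ij = (−1)^(i+j)·(3×3 minor ij) of I−A; the adjugate is their transpose:
adj(I−A) = Cᵀ =
  [ 0.433750   0.154500   0.193750   0.102500]
  [ 0.137500   0.453000   0.223750   0.158750]
  [ 0.235000   0.228000   0.610000   0.100625]
  [ 0.315000   0.332250   0.285000   0.534375]
det(I−A) = Σ_j (I−A)_1j·C_1j = (0.95)(0.433750) + (-0.15)(0.137500) + (-0.20)(0.235000) + (-0.10)(0.315000) = 0.3129375
(I − A)⁻¹ = adj(I−A) / det(I−A) ≈
  [   1.3861     0.4937     0.6191     0.3275]
  [   0.4394     1.4476     0.7150     0.5073]
  [   0.7509     0.7286     1.9493     0.3215]
  [   1.0066     1.0617     0.9107     1.7076]
x = (I − A)⁻¹ d = adj(I−A)·d / det(I−A), with det(I−A) = 0.3129375:
  x_M = (0.433750·230 + 0.154500·400 + 0.193750·370 + 0.102500·130) / 0.3129375 = 246.575 / 0.3129375 ≈ 787.94
  x_A = (0.137500·230 + 0.453000·400 + 0.223750·370 + 0.158750·130) / 0.3129375 = 316.25 / 0.3129375 ≈ 1010.59
  x_C = (0.235000·230 + 0.228000·400 + 0.610000·370 + 0.100625·130) / 0.3129375 = 384.03125 / 0.3129375 ≈ 1227.18
  x_E = (0.315000·230 + 0.332250·400 + 0.285000·370 + 0.534375·130) / 0.3129375 = 380.26875 / 0.3129375 ≈ 1215.16

x_C = 1227.18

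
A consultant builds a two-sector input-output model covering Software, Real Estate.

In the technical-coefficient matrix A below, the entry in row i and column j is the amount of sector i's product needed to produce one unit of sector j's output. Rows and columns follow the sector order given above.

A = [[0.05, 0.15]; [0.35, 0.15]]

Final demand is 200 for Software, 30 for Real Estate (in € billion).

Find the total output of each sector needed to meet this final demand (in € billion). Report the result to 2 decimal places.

I − A =
  [   0.95    -0.15]
  [  -0.35     0.85]
det(I−A) = (0.95)(0.85) − (-0.15)(-0.35) = 0.7550
adj(I−A) = [[0.85, 0.15], [0.35, 0.95]]
(I − A)⁻¹ = adj(I−A) / det(I−A) ≈
  [   1.1258     0.1987]
  [   0.4636     1.2583]
x = (I − A)⁻¹ d = adj(I−A)·d / det(I−A), with det(I−A) = 0.7550:
  x_S = (0.85·200 + 0.15·30) / 0.7550 = 174.50 / 0.7550 ≈ 231.13
  x_R = (0.35·200 + 0.95·30) / 0.7550 = 98.50 / 0.7550 ≈ 130.46

x_S = 231.13, x_R = 130.46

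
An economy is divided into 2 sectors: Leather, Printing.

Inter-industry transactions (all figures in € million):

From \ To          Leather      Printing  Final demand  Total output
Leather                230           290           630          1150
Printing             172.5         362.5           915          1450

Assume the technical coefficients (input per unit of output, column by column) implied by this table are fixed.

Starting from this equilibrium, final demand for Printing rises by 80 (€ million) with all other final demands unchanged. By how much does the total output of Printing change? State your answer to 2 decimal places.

Δx_P = 112.28

Technical coefficients a_ij = z_ij / X_j:
  a_LL = 230/1150 = 0.20, a_PL = 172.5/1150 = 0.15
  a_LP = 290/1450 = 0.20, a_PP = 362.5/1450 = 0.25
I − A =
  [   0.80    -0.20]
  [  -0.15     0.75]
det(I−A) = (0.80)(0.75) − (-0.20)(-0.15) = 0.5700
adj(I−A) = [[0.75, 0.20], [0.15, 0.80]]
(I − A)⁻¹ = adj(I−A) / det(I−A) ≈
  [   1.3158     0.3509]
  [   0.2632     1.4035]
Δx = (I − A)⁻¹ Δd with Δd having +80 in the Printing component and 0 elsewhere.
So Δx_P = L_PP · (+80), where L_PP = adj(I−A)_PP / det(I−A) = 0.80 / 0.5700.
Δx_P = 0.80 × (+80) / 0.5700 = 64.00 / 0.5700 ≈ 112.28.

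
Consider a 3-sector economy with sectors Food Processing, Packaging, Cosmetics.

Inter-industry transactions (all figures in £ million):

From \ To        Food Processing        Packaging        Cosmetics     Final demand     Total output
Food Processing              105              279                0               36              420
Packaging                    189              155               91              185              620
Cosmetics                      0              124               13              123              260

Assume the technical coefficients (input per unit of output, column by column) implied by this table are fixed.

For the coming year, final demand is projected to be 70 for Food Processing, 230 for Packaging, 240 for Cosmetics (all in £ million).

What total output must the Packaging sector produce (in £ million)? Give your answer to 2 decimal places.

x_2 = 887.05

Technical coefficients a_ij = z_ij / X_j:
  a_11 = 105/420 = 0.25, a_21 = 189/420 = 0.45, a_31 = 0/420 = 0.00
  a_12 = 279/620 = 0.45, a_22 = 155/620 = 0.25, a_32 = 124/620 = 0.20
  a_13 = 0/260 = 0.00, a_23 = 91/260 = 0.35, a_33 = 13/260 = 0.05
I − A =
  [   0.75    -0.45     0.00]
  [  -0.45     0.75    -0.35]
  [   0.00    -0.20     0.95]
Cofactors of I−A, C_ij = (−1)^(i+j)·(minor ij) (rows/columns in the sector order above):
  C_11 = (0.75)(0.95) − (-0.35)(-0.20) = 0.6425
  C_12 = −[(-0.45)(0.95) − (-0.35)(0.00)] = 0.4275
  C_13 = (-0.45)(-0.20) − (0.75)(0.00) = 0.0900
  C_21 = −[(-0.45)(0.95) − (0.00)(-0.20)] = 0.4275
  C_22 = (0.75)(0.95) − (0.00)(0.00) = 0.7125
  C_23 = −[(0.75)(-0.20) − (-0.45)(0.00)] = 0.1500
  C_31 = (-0.45)(-0.35) − (0.00)(0.75) = 0.1575
  C_32 = −[(0.75)(-0.35) − (0.00)(-0.45)] = 0.2625
  C_33 = (0.75)(0.75) − (-0.45)(-0.45) = 0.3600
det(I−A) = Σ_j (I−A)_1j·C_1j = (0.75)(0.6425) + (-0.45)(0.4275) + (0.00)(0.0900) = 0.2895
adj(I−A) = Cᵀ =
  [ 0.6425   0.4275   0.1575]
  [ 0.4275   0.7125   0.2625]
  [ 0.0900   0.1500   0.3600]
(I − A)⁻¹ = adj(I−A) / det(I−A) ≈
  [   2.2193     1.4767     0.5440]
  [   1.4767     2.4611     0.9067]
  [   0.3109     0.5181     1.2435]
x = (I − A)⁻¹ d = adj(I−A)·d / det(I−A), with det(I−A) = 0.2895:
  x_1 = (0.6425·70 + 0.4275·230 + 0.1575·240) / 0.2895 = 181.10 / 0.2895 ≈ 625.56
  x_2 = (0.4275·70 + 0.7125·230 + 0.2625·240) / 0.2895 = 256.80 / 0.2895 ≈ 887.05
  x_3 = (0.0900·70 + 0.1500·230 + 0.3600·240) / 0.2895 = 127.20 / 0.2895 ≈ 439.38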